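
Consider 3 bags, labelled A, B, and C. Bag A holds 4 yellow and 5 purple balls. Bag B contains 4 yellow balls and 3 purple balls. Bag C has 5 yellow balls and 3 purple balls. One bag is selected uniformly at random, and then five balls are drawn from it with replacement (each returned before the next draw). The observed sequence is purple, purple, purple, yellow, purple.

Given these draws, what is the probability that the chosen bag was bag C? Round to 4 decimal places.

0.1671

Compute the likelihood of the observed sequence for each case: P(data | bag A) = (5/9)(5/9)(5/9)(4/9)(5/9) = 0.042338; P(data | bag B) = (3/7)(3/7)(3/7)(4/7)(3/7) = 0.019278; P(data | bag C) = (3/8)(3/8)(3/8)(5/8)(3/8) = 0.01236.
Multiplying each by its prior: 1/3 · 0.042338 = 0.014113, 1/3 · 0.019278 = 0.0064259, 1/3 · 0.01236 = 0.0041199; summing to 0.024658.
So P(bag C | data) = (0.0041199) / (0.024658) = 0.16708.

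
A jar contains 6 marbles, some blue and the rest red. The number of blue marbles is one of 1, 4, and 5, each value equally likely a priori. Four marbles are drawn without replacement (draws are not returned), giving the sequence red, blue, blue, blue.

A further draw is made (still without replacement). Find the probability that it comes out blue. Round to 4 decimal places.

Under each hypothesis, the probability of the observed sequence is: P(data | r = 1) = (5/6)(1/5)(0/4) = 0; P(data | r = 4) = (2/6)(4/5)(3/4)(2/3) = 2/15; P(data | r = 5) = (1/6)(5/5)(4/4)(3/3) = 1/6.
The prior-weighted likelihoods are 1/3 · 0 = 0, 1/3 · 2/15 = 2/45, 1/3 · 1/6 = 1/18; with total 1/10.
Normalising, the posterior is P(r = 1 | data) = 0, P(r = 4 | data) = 4/9, P(r = 5 | data) = 5/9.
So P(blue next | data) = Σ P(blue next | H) P(H | data) = (1/2)(4/9) + (1)(5/9) = 7/9.

0.7778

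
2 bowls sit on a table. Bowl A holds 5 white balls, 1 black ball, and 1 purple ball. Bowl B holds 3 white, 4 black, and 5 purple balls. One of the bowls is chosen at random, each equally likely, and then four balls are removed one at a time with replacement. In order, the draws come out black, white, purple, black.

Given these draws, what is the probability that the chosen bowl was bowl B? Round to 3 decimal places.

Compute the likelihood of the observed sequence for each case: P(data | bowl A) = (1/7)(5/7)(1/7)(1/7) = 0.0020825; P(data | bowl B) = (4/12)(3/12)(5/12)(4/12) = 0.011574.
Weighting by the prior gives 1/2 · 0.0020825 = 0.0010412, 1/2 · 0.011574 = 0.005787; these sum to 0.0068283.
Therefore the posterior P(bowl B | data) = (0.005787) / (0.0068283) = 0.84751.

0.848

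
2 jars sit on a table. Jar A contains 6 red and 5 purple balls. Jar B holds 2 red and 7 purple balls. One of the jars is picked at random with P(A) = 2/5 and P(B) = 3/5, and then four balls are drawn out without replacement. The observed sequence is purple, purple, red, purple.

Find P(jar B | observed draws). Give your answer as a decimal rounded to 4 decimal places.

0.8209

For each hypothesis, P(data | H) works out to: P(data | jar A) = (5/11)(4/10)(6/9)(3/8) = 1/22; P(data | jar B) = (7/9)(6/8)(2/7)(5/6) = 5/36.
The prior-weighted likelihoods are 2/5 · 1/22 = 1/55, 3/5 · 5/36 = 1/12; with total 67/660.
So P(jar B | data) = (1/12) / (67/660) = 55/67.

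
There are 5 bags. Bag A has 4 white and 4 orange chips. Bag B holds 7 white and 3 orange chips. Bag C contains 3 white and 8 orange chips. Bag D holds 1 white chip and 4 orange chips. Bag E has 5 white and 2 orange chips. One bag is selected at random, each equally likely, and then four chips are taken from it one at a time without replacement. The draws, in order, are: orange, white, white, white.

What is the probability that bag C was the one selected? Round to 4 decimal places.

Compute the likelihood of the observed sequence for each case: P(data | bag A) = (4/8)(4/7)(3/6)(2/5) = 0.057143; P(data | bag B) = (3/10)(7/9)(6/8)(5/7) = 0.125; P(data | bag C) = (8/11)(3/10)(2/9)(1/8) = 0.0060606; P(data | bag D) = (4/5)(1/4)(0/3) = 0; P(data | bag E) = (2/7)(5/6)(4/5)(3/4) = 0.14286.
Weighting by the prior gives 1/5 · 0.057143 = 0.011429, 1/5 · 0.125 = 0.025, 1/5 · 0.0060606 = 0.0012121, 1/5 · 0 = 0, 1/5 · 0.14286 = 0.028571; with total 0.066212.
Therefore the posterior P(bag C | data) = (0.0012121) / (0.066212) = 0.018307.

0.0183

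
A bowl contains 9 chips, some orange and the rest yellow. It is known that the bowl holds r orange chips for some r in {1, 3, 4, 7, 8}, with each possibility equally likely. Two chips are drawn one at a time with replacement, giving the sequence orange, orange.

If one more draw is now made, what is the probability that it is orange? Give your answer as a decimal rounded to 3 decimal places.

Compute the likelihood of the observed sequence for each case: P(data | r = 1) = (1/9)(1/9) = 1/81; P(data | r = 3) = (3/9)(3/9) = 1/9; P(data | r = 4) = (4/9)(4/9) = 16/81; P(data | r = 7) = (7/9)(7/9) = 49/81; P(data | r = 8) = (8/9)(8/9) = 64/81.
The prior-weighted likelihoods are 1/5 · 1/81 = 1/405, 1/5 · 1/9 = 1/45, 1/5 · 16/81 = 16/405, 1/5 · 49/81 = 49/405, 1/5 · 64/81 = 64/405; with total 139/405.
The posterior is then P(r = 1 | data) = 0.0071942, P(r = 3 | data) = 0.064748, P(r = 4 | data) = 0.11511, P(r = 7 | data) = 0.35252, P(r = 8 | data) = 0.46043.
The predictive probability is P(orange next | data) = (1/9)(0.0071942) + (1/3)(0.064748) + (4/9)(0.11511) + (7/9)(0.35252) + (8/9)(0.46043) = 0.75699.

0.757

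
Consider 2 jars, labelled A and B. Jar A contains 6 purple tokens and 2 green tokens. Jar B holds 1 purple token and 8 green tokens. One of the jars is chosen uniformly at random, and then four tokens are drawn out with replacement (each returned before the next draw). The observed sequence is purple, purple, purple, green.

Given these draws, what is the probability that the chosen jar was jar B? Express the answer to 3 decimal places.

For each hypothesis, P(data | H) works out to: P(data | jar A) = (6/8)(6/8)(6/8)(2/8) = 0.10547; P(data | jar B) = (1/9)(1/9)(1/9)(8/9) = 0.0012193.
The prior-weighted likelihoods are 1/2 · 0.10547 = 0.052734, 1/2 · 0.0012193 = 0.00060966; with total 0.053344.
So P(jar B | data) = (0.00060966) / (0.053344) = 0.011429.

0.011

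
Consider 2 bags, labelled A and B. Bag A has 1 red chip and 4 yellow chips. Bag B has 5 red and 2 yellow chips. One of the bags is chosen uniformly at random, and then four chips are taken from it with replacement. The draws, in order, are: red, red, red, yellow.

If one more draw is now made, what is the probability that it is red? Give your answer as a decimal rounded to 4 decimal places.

Compute the likelihood of the observed sequence for each case: P(data | bag A) = (1/5)(1/5)(1/5)(4/5) = 0.0064; P(data | bag B) = (5/7)(5/7)(5/7)(2/7) = 0.10412.
Multiplying each by its prior: 1/2 · 0.0064 = 0.0032, 1/2 · 0.10412 = 0.052062; summing to 0.055262.
Normalising, the posterior is P(bag A | data) = 0.057906, P(bag B | data) = 0.94209.
Averaging over the posterior, P(red next | data) = (1/5)(0.057906) + (5/7)(0.94209) = 0.68451.

0.6845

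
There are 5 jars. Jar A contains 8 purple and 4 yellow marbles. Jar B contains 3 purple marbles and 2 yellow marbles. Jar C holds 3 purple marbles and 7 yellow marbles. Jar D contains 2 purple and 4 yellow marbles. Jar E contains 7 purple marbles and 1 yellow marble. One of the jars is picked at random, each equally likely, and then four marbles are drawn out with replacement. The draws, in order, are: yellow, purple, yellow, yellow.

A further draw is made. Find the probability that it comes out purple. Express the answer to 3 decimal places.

0.393

Compute the likelihood of the observed sequence for each case: P(data | jar A) = (4/12)(8/12)(4/12)(4/12) = 0.024691; P(data | jar B) = (2/5)(3/5)(2/5)(2/5) = 0.0384; P(data | jar C) = (7/10)(3/10)(7/10)(7/10) = 0.1029; P(data | jar D) = (4/6)(2/6)(4/6)(4/6) = 0.098765; P(data | jar E) = (1/8)(7/8)(1/8)(1/8) = 0.001709.
The prior-weighted likelihoods are 1/5 · 0.024691 = 0.0049383, 1/5 · 0.0384 = 0.00768, 1/5 · 0.1029 = 0.02058, 1/5 · 0.098765 = 0.019753, 1/5 · 0.001709 = 0.0003418; these sum to 0.053293.
Normalising, the posterior is P(jar A | data) = 0.092662, P(jar B | data) = 0.14411, P(jar C | data) = 0.38617, P(jar D | data) = 0.37065, P(jar E | data) = 0.0064135.
So P(purple next | data) = Σ P(purple next | H) P(H | data) = (2/3)(0.092662) + (3/5)(0.14411) + (3/10)(0.38617) + (1/3)(0.37065) + (7/8)(0.0064135) = 0.39325.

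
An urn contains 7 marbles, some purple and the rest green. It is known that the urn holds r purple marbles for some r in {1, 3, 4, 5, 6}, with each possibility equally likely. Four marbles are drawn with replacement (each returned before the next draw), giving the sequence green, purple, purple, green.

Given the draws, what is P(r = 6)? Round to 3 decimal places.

The likelihood of the observed sequence under each hypothesis: P(data | r = 1) = (6/7)(1/7)(1/7)(6/7) = 0.014994; P(data | r = 3) = (4/7)(3/7)(3/7)(4/7) = 0.059975; P(data | r = 4) = (3/7)(4/7)(4/7)(3/7) = 0.059975; P(data | r = 5) = (2/7)(5/7)(5/7)(2/7) = 0.041649; P(data | r = 6) = (1/7)(6/7)(6/7)(1/7) = 0.014994.
Weighting by the prior gives 1/5 · 0.014994 = 0.0029988, 1/5 · 0.059975 = 0.011995, 1/5 · 0.059975 = 0.011995, 1/5 · 0.041649 = 0.0083299, 1/5 · 0.014994 = 0.0029988; with total 0.038317.
Therefore the posterior P(r = 6 | data) = (0.0029988) / (0.038317) = 0.078261.

0.078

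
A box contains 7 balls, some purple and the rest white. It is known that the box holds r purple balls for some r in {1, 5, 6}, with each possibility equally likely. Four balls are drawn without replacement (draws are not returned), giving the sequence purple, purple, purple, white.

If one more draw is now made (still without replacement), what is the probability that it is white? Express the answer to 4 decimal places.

0.1667

Under each hypothesis, the probability of the observed sequence is: P(data | r = 1) = (1/7)(0/6) = 0; P(data | r = 5) = (5/7)(4/6)(3/5)(2/4) = 1/7; P(data | r = 6) = (6/7)(5/6)(4/5)(1/4) = 1/7.
Weighting by the prior gives 1/3 · 0 = 0, 1/3 · 1/7 = 1/21, 1/3 · 1/7 = 1/21; with total 2/21.
Normalising, the posterior is P(r = 1 | data) = 0, P(r = 5 | data) = 1/2, P(r = 6 | data) = 1/2.
So P(white next | data) = Σ P(white next | H) P(H | data) = (1/3)(1/2) + (0)(1/2) = 1/6.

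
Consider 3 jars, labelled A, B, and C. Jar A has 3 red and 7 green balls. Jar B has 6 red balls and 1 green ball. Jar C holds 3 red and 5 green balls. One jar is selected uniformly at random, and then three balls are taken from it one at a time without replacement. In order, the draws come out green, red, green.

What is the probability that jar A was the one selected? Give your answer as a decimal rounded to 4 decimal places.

Under each hypothesis, the probability of the observed sequence is: P(data | jar A) = (7/10)(3/9)(6/8) = 7/40; P(data | jar B) = (1/7)(6/6)(0/5) = 0; P(data | jar C) = (5/8)(3/7)(4/6) = 5/28.
Multiplying each by its prior: 1/3 · 7/40 = 7/120, 1/3 · 0 = 0, 1/3 · 5/28 = 5/84; with total 33/280.
So P(jar A | data) = (7/120) / (33/280) = 49/99.

0.4949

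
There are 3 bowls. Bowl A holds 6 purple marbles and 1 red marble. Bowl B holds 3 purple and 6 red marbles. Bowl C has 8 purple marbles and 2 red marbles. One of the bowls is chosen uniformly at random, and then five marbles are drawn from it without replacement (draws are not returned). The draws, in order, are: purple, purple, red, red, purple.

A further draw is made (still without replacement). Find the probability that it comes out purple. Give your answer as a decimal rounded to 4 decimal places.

0.6512

For each hypothesis, P(data | H) works out to: P(data | bowl A) = (6/7)(5/6)(1/5)(0/4) = 0; P(data | bowl B) = (3/9)(2/8)(6/7)(5/6)(1/5) = 0.011905; P(data | bowl C) = (8/10)(7/9)(2/8)(1/7)(6/6) = 0.022222.
The prior-weighted likelihoods are 1/3 · 0 = 0, 1/3 · 0.011905 = 0.0039683, 1/3 · 0.022222 = 0.0074074; these sum to 0.011376.
Dividing through by the total gives posterior P(bowl A | data) = 0, P(bowl B | data) = 0.34884, P(bowl C | data) = 0.65116.
The predictive probability is P(purple next | data) = (0)(0.34884) + (1)(0.65116) = 0.65116.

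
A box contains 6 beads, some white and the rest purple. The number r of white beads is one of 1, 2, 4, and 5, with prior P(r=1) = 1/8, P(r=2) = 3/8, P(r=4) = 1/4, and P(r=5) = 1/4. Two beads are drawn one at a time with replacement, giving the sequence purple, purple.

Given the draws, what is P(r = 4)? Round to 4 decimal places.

Under each hypothesis, the probability of the observed sequence is: P(data | r = 1) = (5/6)(5/6) = 25/36; P(data | r = 2) = (4/6)(4/6) = 4/9; P(data | r = 4) = (2/6)(2/6) = 1/9; P(data | r = 5) = (1/6)(1/6) = 1/36.
The prior-weighted likelihoods are 1/8 · 25/36 = 25/288, 3/8 · 4/9 = 1/6, 1/4 · 1/9 = 1/36, 1/4 · 1/36 = 1/144; summing to 83/288.
Therefore the posterior P(r = 4 | data) = (1/36) / (83/288) = 8/83.

0.0964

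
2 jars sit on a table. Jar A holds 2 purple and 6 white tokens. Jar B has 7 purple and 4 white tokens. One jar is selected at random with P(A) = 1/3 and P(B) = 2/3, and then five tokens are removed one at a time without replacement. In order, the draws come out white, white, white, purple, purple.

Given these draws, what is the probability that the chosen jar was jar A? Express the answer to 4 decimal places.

Under each hypothesis, the probability of the observed sequence is: P(data | jar A) = (6/8)(5/7)(4/6)(2/5)(1/4) = 0.035714; P(data | jar B) = (4/11)(3/10)(2/9)(7/8)(6/7) = 0.018182.
Multiplying each by its prior: 1/3 · 0.035714 = 0.011905, 2/3 · 0.018182 = 0.012121; with total 0.024026.
Hence P(jar A | data) = (0.011905) / (0.024026) = 0.4955.

0.4955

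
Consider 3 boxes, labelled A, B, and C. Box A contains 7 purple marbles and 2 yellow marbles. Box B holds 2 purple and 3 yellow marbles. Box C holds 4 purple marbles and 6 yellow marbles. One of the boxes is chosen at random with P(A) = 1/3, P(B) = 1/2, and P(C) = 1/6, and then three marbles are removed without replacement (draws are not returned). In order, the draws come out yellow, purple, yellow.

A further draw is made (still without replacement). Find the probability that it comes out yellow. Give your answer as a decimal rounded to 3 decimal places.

0.481

Under each hypothesis, the probability of the observed sequence is: P(data | box A) = (2/9)(7/8)(1/7) = 1/36; P(data | box B) = (3/5)(2/4)(2/3) = 1/5; P(data | box C) = (6/10)(4/9)(5/8) = 1/6.
The prior-weighted likelihoods are 1/3 · 1/36 = 1/108, 1/2 · 1/5 = 1/10, 1/6 · 1/6 = 1/36; summing to 37/270.
Normalising, the posterior is P(box A | data) = 5/74, P(box B | data) = 27/37, P(box C | data) = 15/74.
The predictive probability is P(yellow next | data) = (0)(5/74) + (1/2)(27/37) + (4/7)(15/74) = 249/518.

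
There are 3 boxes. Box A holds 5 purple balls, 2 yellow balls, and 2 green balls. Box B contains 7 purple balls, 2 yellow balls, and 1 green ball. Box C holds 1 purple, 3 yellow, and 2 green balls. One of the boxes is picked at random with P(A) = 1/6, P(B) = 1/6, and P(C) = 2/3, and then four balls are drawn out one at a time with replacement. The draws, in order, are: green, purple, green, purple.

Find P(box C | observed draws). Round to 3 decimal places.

0.380

The likelihood of the observed sequence under each hypothesis: P(data | box A) = (2/9)(5/9)(2/9)(5/9) = 0.015242; P(data | box B) = (1/10)(7/10)(1/10)(7/10) = 0.0049; P(data | box C) = (2/6)(1/6)(2/6)(1/6) = 0.0030864.
The prior-weighted likelihoods are 1/6 · 0.015242 = 0.0025403, 1/6 · 0.0049 = 0.00081667, 2/3 · 0.0030864 = 0.0020576; with total 0.0054145.
By Bayes' rule, P(box C | data) = (0.0020576) / (0.0054145) = 0.38002.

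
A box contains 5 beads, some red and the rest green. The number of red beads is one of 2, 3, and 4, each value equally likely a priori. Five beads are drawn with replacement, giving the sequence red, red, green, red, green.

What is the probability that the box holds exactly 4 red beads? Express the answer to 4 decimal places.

The likelihood of the observed sequence under each hypothesis: P(data | r = 2) = (2/5)(2/5)(3/5)(2/5)(3/5) = 0.02304; P(data | r = 3) = (3/5)(3/5)(2/5)(3/5)(2/5) = 0.03456; P(data | r = 4) = (4/5)(4/5)(1/5)(4/5)(1/5) = 0.02048.
Multiplying each by its prior: 1/3 · 0.02304 = 0.00768, 1/3 · 0.03456 = 0.01152, 1/3 · 0.02048 = 0.0068267; with total 0.026027.
By Bayes' rule, P(r = 4 | data) = (0.0068267) / (0.026027) = 0.2623.

0.2623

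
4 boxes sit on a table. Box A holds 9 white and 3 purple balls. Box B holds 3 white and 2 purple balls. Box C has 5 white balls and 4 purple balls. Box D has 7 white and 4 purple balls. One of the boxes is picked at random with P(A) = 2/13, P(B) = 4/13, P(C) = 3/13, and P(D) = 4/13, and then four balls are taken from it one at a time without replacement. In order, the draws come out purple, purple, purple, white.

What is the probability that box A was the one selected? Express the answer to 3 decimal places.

0.043

Compute the likelihood of the observed sequence for each case: P(data | box A) = (3/12)(2/11)(1/10)(9/9) = 0.0045455; P(data | box B) = (2/5)(1/4)(0/3) = 0; P(data | box C) = (4/9)(3/8)(2/7)(5/6) = 0.039683; P(data | box D) = (4/11)(3/10)(2/9)(7/8) = 0.021212.
Multiplying each by its prior: 2/13 · 0.0045455 = 0.0006993, 4/13 · 0 = 0, 3/13 · 0.039683 = 0.0091575, 4/13 · 0.021212 = 0.0065268; these sum to 0.016384.
So P(box A | data) = (0.0006993) / (0.016384) = 0.042683.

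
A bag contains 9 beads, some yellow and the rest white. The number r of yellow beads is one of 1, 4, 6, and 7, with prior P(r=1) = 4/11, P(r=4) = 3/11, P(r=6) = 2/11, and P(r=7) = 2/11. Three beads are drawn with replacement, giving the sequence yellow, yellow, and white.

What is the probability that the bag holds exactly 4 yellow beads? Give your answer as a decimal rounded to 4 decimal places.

For each hypothesis, P(data | H) works out to: P(data | r = 1) = (1/9)(1/9)(8/9) = 0.010974; P(data | r = 4) = (4/9)(4/9)(5/9) = 0.10974; P(data | r = 6) = (6/9)(6/9)(3/9) = 0.14815; P(data | r = 7) = (7/9)(7/9)(2/9) = 0.13443.
Multiplying each by its prior: 4/11 · 0.010974 = 0.0039905, 3/11 · 0.10974 = 0.029929, 2/11 · 0.14815 = 0.026936, 2/11 · 0.13443 = 0.024442; summing to 0.085297.
By Bayes' rule, P(r = 4 | data) = (0.029929) / (0.085297) = 0.35088.

0.3509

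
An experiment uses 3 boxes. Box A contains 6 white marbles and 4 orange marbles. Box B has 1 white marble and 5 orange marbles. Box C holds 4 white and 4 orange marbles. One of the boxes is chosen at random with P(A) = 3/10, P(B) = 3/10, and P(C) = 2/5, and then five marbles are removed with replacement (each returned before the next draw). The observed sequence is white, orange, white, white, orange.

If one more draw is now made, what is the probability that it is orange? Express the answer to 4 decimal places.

Compute the likelihood of the observed sequence for each case: P(data | box A) = (6/10)(4/10)(6/10)(6/10)(4/10) = 0.03456; P(data | box B) = (1/6)(5/6)(1/6)(1/6)(5/6) = 0.003215; P(data | box C) = (4/8)(4/8)(4/8)(4/8)(4/8) = 0.03125.
Multiplying each by its prior: 3/10 · 0.03456 = 0.010368, 3/10 · 0.003215 = 0.00096451, 2/5 · 0.03125 = 0.0125; these sum to 0.023833.
The posterior is then P(box A | data) = 0.43504, P(box B | data) = 0.04047, P(box C | data) = 0.52449.
The predictive probability is P(orange next | data) = (2/5)(0.43504) + (5/6)(0.04047) + (1/2)(0.52449) = 0.46999.

0.4700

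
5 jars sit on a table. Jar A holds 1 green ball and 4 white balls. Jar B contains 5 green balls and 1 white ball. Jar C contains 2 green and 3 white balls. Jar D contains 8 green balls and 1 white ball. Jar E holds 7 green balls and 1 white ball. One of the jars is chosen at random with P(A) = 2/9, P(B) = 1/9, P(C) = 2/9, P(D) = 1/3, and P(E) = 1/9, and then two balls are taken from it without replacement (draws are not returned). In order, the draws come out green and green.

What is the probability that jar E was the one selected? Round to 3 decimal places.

The likelihood of the observed sequence under each hypothesis: P(data | jar A) = (1/5)(0/4) = 0; P(data | jar B) = (5/6)(4/5) = 2/3; P(data | jar C) = (2/5)(1/4) = 1/10; P(data | jar D) = (8/9)(7/8) = 7/9; P(data | jar E) = (7/8)(6/7) = 3/4.
Multiplying each by its prior: 2/9 · 0 = 0, 1/9 · 2/3 = 2/27, 2/9 · 1/10 = 1/45, 1/3 · 7/9 = 7/27, 1/9 · 3/4 = 1/12; these sum to 79/180.
So P(jar E | data) = (1/12) / (79/180) = 15/79.

0.190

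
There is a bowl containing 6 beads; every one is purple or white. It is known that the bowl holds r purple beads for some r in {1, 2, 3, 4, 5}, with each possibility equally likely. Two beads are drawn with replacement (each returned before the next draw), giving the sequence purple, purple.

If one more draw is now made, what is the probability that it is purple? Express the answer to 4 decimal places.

0.6818

Under each hypothesis, the probability of the observed sequence is: P(data | r = 1) = (1/6)(1/6) = 1/36; P(data | r = 2) = (2/6)(2/6) = 1/9; P(data | r = 3) = (3/6)(3/6) = 1/4; P(data | r = 4) = (4/6)(4/6) = 4/9; P(data | r = 5) = (5/6)(5/6) = 25/36.
Weighting by the prior gives 1/5 · 1/36 = 1/180, 1/5 · 1/9 = 1/45, 1/5 · 1/4 = 1/20, 1/5 · 4/9 = 4/45, 1/5 · 25/36 = 5/36; with total 11/36.
Normalising, the posterior is P(r = 1 | data) = 1/55, P(r = 2 | data) = 4/55, P(r = 3 | data) = 9/55, P(r = 4 | data) = 16/55, P(r = 5 | data) = 5/11.
The predictive probability is P(purple next | data) = (1/6)(1/55) + (1/3)(4/55) + (1/2)(9/55) + (2/3)(16/55) + (5/6)(5/11) = 15/22.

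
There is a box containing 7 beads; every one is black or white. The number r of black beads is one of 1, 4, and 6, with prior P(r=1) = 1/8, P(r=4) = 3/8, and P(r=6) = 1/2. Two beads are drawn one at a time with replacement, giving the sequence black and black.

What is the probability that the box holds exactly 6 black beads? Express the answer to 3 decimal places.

Compute the likelihood of the observed sequence for each case: P(data | r = 1) = (1/7)(1/7) = 1/49; P(data | r = 4) = (4/7)(4/7) = 16/49; P(data | r = 6) = (6/7)(6/7) = 36/49.
Multiplying each by its prior: 1/8 · 1/49 = 1/392, 3/8 · 16/49 = 6/49, 1/2 · 36/49 = 18/49; with total 193/392.
Therefore the posterior P(r = 6 | data) = (18/49) / (193/392) = 144/193.

0.746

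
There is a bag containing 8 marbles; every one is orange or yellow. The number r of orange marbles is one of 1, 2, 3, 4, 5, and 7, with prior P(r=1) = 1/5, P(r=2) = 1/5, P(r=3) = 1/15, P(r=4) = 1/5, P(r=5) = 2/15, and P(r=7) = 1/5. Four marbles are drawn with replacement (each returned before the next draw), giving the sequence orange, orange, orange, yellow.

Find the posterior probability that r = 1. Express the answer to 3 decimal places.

The likelihood of the observed sequence under each hypothesis: P(data | r = 1) = (1/8)(1/8)(1/8)(7/8) = 0.001709; P(data | r = 2) = (2/8)(2/8)(2/8)(6/8) = 0.011719; P(data | r = 3) = (3/8)(3/8)(3/8)(5/8) = 0.032959; P(data | r = 4) = (4/8)(4/8)(4/8)(4/8) = 0.0625; P(data | r = 5) = (5/8)(5/8)(5/8)(3/8) = 0.091553; P(data | r = 7) = (7/8)(7/8)(7/8)(1/8) = 0.08374.
The prior-weighted likelihoods are 1/5 · 0.001709 = 0.0003418, 1/5 · 0.011719 = 0.0023437, 1/15 · 0.032959 = 0.0021973, 1/5 · 0.0625 = 0.0125, 2/15 · 0.091553 = 0.012207, 1/5 · 0.08374 = 0.016748; with total 0.046338.
So P(r = 1 | data) = (0.0003418) / (0.046338) = 0.0073762.

0.007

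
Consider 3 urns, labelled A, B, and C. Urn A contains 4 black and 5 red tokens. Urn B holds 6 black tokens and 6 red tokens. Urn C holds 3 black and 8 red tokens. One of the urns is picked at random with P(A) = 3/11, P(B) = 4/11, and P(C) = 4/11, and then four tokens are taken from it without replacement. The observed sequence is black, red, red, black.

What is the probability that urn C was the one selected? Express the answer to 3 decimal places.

0.239

For each hypothesis, P(data | H) works out to: P(data | urn A) = (4/9)(5/8)(4/7)(3/6) = 0.079365; P(data | urn B) = (6/12)(6/11)(5/10)(5/9) = 0.075758; P(data | urn C) = (3/11)(8/10)(7/9)(2/8) = 0.042424.
The prior-weighted likelihoods are 3/11 · 0.079365 = 0.021645, 4/11 · 0.075758 = 0.027548, 4/11 · 0.042424 = 0.015427; summing to 0.06462.
Therefore the posterior P(urn C | data) = (0.015427) / (0.06462) = 0.23873.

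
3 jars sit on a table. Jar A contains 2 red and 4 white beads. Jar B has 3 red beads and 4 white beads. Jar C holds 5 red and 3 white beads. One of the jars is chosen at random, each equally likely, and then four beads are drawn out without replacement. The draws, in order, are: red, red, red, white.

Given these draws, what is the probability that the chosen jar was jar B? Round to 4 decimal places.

Under each hypothesis, the probability of the observed sequence is: P(data | jar A) = (2/6)(1/5)(0/4) = 0; P(data | jar B) = (3/7)(2/6)(1/5)(4/4) = 1/35; P(data | jar C) = (5/8)(4/7)(3/6)(3/5) = 3/28.
Weighting by the prior gives 1/3 · 0 = 0, 1/3 · 1/35 = 1/105, 1/3 · 3/28 = 1/28; with total 19/420.
By Bayes' rule, P(jar B | data) = (1/105) / (19/420) = 4/19.

0.2105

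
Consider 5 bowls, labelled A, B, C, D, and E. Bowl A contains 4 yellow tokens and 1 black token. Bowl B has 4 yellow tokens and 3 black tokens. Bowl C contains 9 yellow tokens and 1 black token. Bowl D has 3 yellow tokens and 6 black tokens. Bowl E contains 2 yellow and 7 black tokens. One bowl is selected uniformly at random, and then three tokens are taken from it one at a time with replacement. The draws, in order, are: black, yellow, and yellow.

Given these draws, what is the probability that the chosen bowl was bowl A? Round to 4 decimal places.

The likelihood of the observed sequence under each hypothesis: P(data | bowl A) = (1/5)(4/5)(4/5) = 0.128; P(data | bowl B) = (3/7)(4/7)(4/7) = 0.13994; P(data | bowl C) = (1/10)(9/10)(9/10) = 0.081; P(data | bowl D) = (6/9)(3/9)(3/9) = 0.074074; P(data | bowl E) = (7/9)(2/9)(2/9) = 0.038409.
Multiplying each by its prior: 1/5 · 0.128 = 0.0256, 1/5 · 0.13994 = 0.027988, 1/5 · 0.081 = 0.0162, 1/5 · 0.074074 = 0.014815, 1/5 · 0.038409 = 0.0076818; these sum to 0.092285.
Therefore the posterior P(bowl A | data) = (0.0256) / (0.092285) = 0.2774.

0.2774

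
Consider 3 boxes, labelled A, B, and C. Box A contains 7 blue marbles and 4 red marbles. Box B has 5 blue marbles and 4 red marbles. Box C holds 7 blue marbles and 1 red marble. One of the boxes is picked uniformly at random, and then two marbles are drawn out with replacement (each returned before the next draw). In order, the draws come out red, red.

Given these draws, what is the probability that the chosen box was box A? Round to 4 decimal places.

The likelihood of the observed sequence under each hypothesis: P(data | box A) = (4/11)(4/11) = 0.13223; P(data | box B) = (4/9)(4/9) = 0.19753; P(data | box C) = (1/8)(1/8) = 0.015625.
Weighting by the prior gives 1/3 · 0.13223 = 0.044077, 1/3 · 0.19753 = 0.065844, 1/3 · 0.015625 = 0.0052083; summing to 0.11513.
So P(box A | data) = (0.044077) / (0.11513) = 0.38285.

0.3828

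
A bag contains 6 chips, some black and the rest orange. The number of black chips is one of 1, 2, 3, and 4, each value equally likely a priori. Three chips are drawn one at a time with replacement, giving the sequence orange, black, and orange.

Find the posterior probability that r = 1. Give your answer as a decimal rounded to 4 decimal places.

The likelihood of the observed sequence under each hypothesis: P(data | r = 1) = (5/6)(1/6)(5/6) = 25/216; P(data | r = 2) = (4/6)(2/6)(4/6) = 4/27; P(data | r = 3) = (3/6)(3/6)(3/6) = 1/8; P(data | r = 4) = (2/6)(4/6)(2/6) = 2/27.
Weighting by the prior gives 1/4 · 25/216 = 25/864, 1/4 · 4/27 = 1/27, 1/4 · 1/8 = 1/32, 1/4 · 2/27 = 1/54; these sum to 25/216.
So P(r = 1 | data) = (25/864) / (25/216) = 1/4.

0.2500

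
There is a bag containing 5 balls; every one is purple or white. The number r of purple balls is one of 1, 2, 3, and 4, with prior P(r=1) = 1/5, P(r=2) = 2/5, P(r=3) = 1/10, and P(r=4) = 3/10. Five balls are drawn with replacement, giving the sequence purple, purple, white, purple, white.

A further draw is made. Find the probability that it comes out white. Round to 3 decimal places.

The likelihood of the observed sequence under each hypothesis: P(data | r = 1) = (1/5)(1/5)(4/5)(1/5)(4/5) = 0.00512; P(data | r = 2) = (2/5)(2/5)(3/5)(2/5)(3/5) = 0.02304; P(data | r = 3) = (3/5)(3/5)(2/5)(3/5)(2/5) = 0.03456; P(data | r = 4) = (4/5)(4/5)(1/5)(4/5)(1/5) = 0.02048.
Multiplying each by its prior: 1/5 · 0.00512 = 0.001024, 2/5 · 0.02304 = 0.009216, 1/10 · 0.03456 = 0.003456, 3/10 · 0.02048 = 0.006144; summing to 0.01984.
Dividing through by the total gives posterior P(r = 1 | data) = 0.051613, P(r = 2 | data) = 0.46452, P(r = 3 | data) = 0.17419, P(r = 4 | data) = 0.30968.
So P(white next | data) = Σ P(white next | H) P(H | data) = (4/5)(0.051613) + (3/5)(0.46452) + (2/5)(0.17419) + (1/5)(0.30968) = 0.45161.

0.452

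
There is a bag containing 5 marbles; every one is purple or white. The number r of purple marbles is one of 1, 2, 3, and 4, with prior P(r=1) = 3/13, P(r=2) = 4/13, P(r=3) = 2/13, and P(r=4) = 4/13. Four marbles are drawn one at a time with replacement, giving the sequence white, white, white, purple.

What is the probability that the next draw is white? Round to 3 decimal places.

0.647

The likelihood of the observed sequence under each hypothesis: P(data | r = 1) = (4/5)(4/5)(4/5)(1/5) = 0.1024; P(data | r = 2) = (3/5)(3/5)(3/5)(2/5) = 0.0864; P(data | r = 3) = (2/5)(2/5)(2/5)(3/5) = 0.0384; P(data | r = 4) = (1/5)(1/5)(1/5)(4/5) = 0.0064.
Weighting by the prior gives 3/13 · 0.1024 = 0.023631, 4/13 · 0.0864 = 0.026585, 2/13 · 0.0384 = 0.0059077, 4/13 · 0.0064 = 0.0019692; these sum to 0.058092.
The posterior is then P(r = 1 | data) = 0.40678, P(r = 2 | data) = 0.45763, P(r = 3 | data) = 0.10169, P(r = 4 | data) = 0.033898.
So P(white next | data) = Σ P(white next | H) P(H | data) = (4/5)(0.40678) + (3/5)(0.45763) + (2/5)(0.10169) + (1/5)(0.033898) = 0.64746.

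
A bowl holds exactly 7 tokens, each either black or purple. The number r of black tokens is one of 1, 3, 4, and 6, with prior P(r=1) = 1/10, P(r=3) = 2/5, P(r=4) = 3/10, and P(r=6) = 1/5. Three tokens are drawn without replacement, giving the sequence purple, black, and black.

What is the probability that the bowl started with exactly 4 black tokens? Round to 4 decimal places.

Compute the likelihood of the observed sequence for each case: P(data | r = 1) = (6/7)(1/6)(0/5) = 0; P(data | r = 3) = (4/7)(3/6)(2/5) = 4/35; P(data | r = 4) = (3/7)(4/6)(3/5) = 6/35; P(data | r = 6) = (1/7)(6/6)(5/5) = 1/7.
The prior-weighted likelihoods are 1/10 · 0 = 0, 2/5 · 4/35 = 8/175, 3/10 · 6/35 = 9/175, 1/5 · 1/7 = 1/35; these sum to 22/175.
So P(r = 4 | data) = (9/175) / (22/175) = 9/22.

0.4091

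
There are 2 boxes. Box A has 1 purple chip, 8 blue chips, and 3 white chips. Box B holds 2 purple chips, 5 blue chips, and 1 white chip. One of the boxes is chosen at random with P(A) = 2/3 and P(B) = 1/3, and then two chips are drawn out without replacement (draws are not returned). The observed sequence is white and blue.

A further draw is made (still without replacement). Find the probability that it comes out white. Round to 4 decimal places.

0.1606

For each hypothesis, P(data | H) works out to: P(data | box A) = (3/12)(8/11) = 2/11; P(data | box B) = (1/8)(5/7) = 5/56.
Multiplying each by its prior: 2/3 · 2/11 = 4/33, 1/3 · 5/56 = 5/168; summing to 93/616.
Dividing through by the total gives posterior P(box A | data) = 0.80287, P(box B | data) = 0.19713.
Averaging over the posterior, P(white next | data) = (1/5)(0.80287) + (0)(0.19713) = 0.16057.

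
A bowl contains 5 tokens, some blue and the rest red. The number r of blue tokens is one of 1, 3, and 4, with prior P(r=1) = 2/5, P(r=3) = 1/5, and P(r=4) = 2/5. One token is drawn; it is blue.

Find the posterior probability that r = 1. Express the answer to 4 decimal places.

The likelihood of this draw under each hypothesis: P(data | r = 1) = (1/5) = 1/5; P(data | r = 3) = (3/5) = 3/5; P(data | r = 4) = (4/5) = 4/5.
Multiplying each by its prior: 2/5 · 1/5 = 2/25, 1/5 · 3/5 = 3/25, 2/5 · 4/5 = 8/25; with total 13/25.
By Bayes' rule, P(r = 1 | data) = (2/25) / (13/25) = 2/13.

0.1538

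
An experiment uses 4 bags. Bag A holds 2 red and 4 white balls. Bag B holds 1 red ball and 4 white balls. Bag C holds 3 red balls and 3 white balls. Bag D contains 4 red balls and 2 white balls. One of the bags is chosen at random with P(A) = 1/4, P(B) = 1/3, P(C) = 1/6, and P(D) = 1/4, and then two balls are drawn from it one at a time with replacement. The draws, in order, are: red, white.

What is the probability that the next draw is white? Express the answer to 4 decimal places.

Compute the likelihood of the observed sequence for each case: P(data | bag A) = (2/6)(4/6) = 0.22222; P(data | bag B) = (1/5)(4/5) = 0.16; P(data | bag C) = (3/6)(3/6) = 0.25; P(data | bag D) = (4/6)(2/6) = 0.22222.
The prior-weighted likelihoods are 1/4 · 0.22222 = 0.055556, 1/3 · 0.16 = 0.053333, 1/6 · 0.25 = 0.041667, 1/4 · 0.22222 = 0.055556; summing to 0.20611.
Normalising, the posterior is P(bag A | data) = 0.26954, P(bag B | data) = 0.25876, P(bag C | data) = 0.20216, P(bag D | data) = 0.26954.
Averaging over the posterior, P(white next | data) = (2/3)(0.26954) + (4/5)(0.25876) + (1/2)(0.20216) + (1/3)(0.26954) = 0.57763.

0.5776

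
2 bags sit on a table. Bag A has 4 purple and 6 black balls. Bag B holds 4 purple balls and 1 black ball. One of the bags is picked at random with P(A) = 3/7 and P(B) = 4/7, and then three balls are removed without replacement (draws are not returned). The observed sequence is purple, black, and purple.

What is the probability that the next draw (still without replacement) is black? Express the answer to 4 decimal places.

0.1948

For each hypothesis, P(data | H) works out to: P(data | bag A) = (4/10)(6/9)(3/8) = 1/10; P(data | bag B) = (4/5)(1/4)(3/3) = 1/5.
Multiplying each by its prior: 3/7 · 1/10 = 3/70, 4/7 · 1/5 = 4/35; these sum to 11/70.
Normalising, the posterior is P(bag A | data) = 3/11, P(bag B | data) = 8/11.
The predictive probability is P(black next | data) = (5/7)(3/11) + (0)(8/11) = 15/77.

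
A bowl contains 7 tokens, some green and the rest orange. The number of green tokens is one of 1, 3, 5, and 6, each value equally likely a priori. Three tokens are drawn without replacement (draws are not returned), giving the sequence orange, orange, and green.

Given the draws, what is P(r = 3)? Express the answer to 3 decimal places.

0.474

The likelihood of the observed sequence under each hypothesis: P(data | r = 1) = (6/7)(5/6)(1/5) = 1/7; P(data | r = 3) = (4/7)(3/6)(3/5) = 6/35; P(data | r = 5) = (2/7)(1/6)(5/5) = 1/21; P(data | r = 6) = (1/7)(0/6) = 0.
Multiplying each by its prior: 1/4 · 1/7 = 1/28, 1/4 · 6/35 = 3/70, 1/4 · 1/21 = 1/84, 1/4 · 0 = 0; these sum to 19/210.
Therefore the posterior P(r = 3 | data) = (3/70) / (19/210) = 9/19.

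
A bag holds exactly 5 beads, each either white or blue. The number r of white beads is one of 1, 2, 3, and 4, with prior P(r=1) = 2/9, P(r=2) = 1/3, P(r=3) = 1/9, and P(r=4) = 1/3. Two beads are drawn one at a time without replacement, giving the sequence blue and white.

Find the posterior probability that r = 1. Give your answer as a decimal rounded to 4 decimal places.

The likelihood of the observed sequence under each hypothesis: P(data | r = 1) = (4/5)(1/4) = 1/5; P(data | r = 2) = (3/5)(2/4) = 3/10; P(data | r = 3) = (2/5)(3/4) = 3/10; P(data | r = 4) = (1/5)(4/4) = 1/5.
Weighting by the prior gives 2/9 · 1/5 = 2/45, 1/3 · 3/10 = 1/10, 1/9 · 3/10 = 1/30, 1/3 · 1/5 = 1/15; these sum to 11/45.
Hence P(r = 1 | data) = (2/45) / (11/45) = 2/11.

0.1818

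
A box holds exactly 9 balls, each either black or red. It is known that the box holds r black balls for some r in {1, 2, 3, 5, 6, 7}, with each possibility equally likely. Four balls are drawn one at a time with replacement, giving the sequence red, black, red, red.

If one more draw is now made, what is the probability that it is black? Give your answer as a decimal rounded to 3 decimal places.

0.317

Compute the likelihood of the observed sequence for each case: P(data | r = 1) = (8/9)(1/9)(8/9)(8/9) = 0.078037; P(data | r = 2) = (7/9)(2/9)(7/9)(7/9) = 0.10456; P(data | r = 3) = (6/9)(3/9)(6/9)(6/9) = 0.098765; P(data | r = 5) = (4/9)(5/9)(4/9)(4/9) = 0.048773; P(data | r = 6) = (3/9)(6/9)(3/9)(3/9) = 0.024691; P(data | r = 7) = (2/9)(7/9)(2/9)(2/9) = 0.0085353.
Multiplying each by its prior: 1/6 · 0.078037 = 0.013006, 1/6 · 0.10456 = 0.017426, 1/6 · 0.098765 = 0.016461, 1/6 · 0.048773 = 0.0081288, 1/6 · 0.024691 = 0.0041152, 1/6 · 0.0085353 = 0.0014225; summing to 0.06056.
Normalising, the posterior is P(r = 1 | data) = 0.21477, P(r = 2 | data) = 0.28775, P(r = 3 | data) = 0.27181, P(r = 5 | data) = 0.13423, P(r = 6 | data) = 0.067953, P(r = 7 | data) = 0.02349.
The predictive probability is P(black next | data) = (1/9)(0.21477) + (2/9)(0.28775) + (1/3)(0.27181) + (5/9)(0.13423) + (2/3)(0.067953) + (7/9)(0.02349) = 0.31655.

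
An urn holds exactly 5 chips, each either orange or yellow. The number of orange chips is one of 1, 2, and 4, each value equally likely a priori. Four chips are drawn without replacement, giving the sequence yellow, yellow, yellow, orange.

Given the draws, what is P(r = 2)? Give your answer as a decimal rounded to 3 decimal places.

0.333

Under each hypothesis, the probability of the observed sequence is: P(data | r = 1) = (4/5)(3/4)(2/3)(1/2) = 1/5; P(data | r = 2) = (3/5)(2/4)(1/3)(2/2) = 1/10; P(data | r = 4) = (1/5)(0/4) = 0.
The prior-weighted likelihoods are 1/3 · 1/5 = 1/15, 1/3 · 1/10 = 1/30, 1/3 · 0 = 0; these sum to 1/10.
By Bayes' rule, P(r = 2 | data) = (1/30) / (1/10) = 1/3.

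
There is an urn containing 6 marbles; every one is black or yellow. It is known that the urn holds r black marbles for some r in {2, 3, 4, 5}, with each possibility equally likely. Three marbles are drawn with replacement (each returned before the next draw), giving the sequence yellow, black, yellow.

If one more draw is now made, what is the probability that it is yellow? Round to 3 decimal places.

0.513

Under each hypothesis, the probability of the observed sequence is: P(data | r = 2) = (4/6)(2/6)(4/6) = 4/27; P(data | r = 3) = (3/6)(3/6)(3/6) = 1/8; P(data | r = 4) = (2/6)(4/6)(2/6) = 2/27; P(data | r = 5) = (1/6)(5/6)(1/6) = 5/216.
Multiplying each by its prior: 1/4 · 4/27 = 1/27, 1/4 · 1/8 = 1/32, 1/4 · 2/27 = 1/54, 1/4 · 5/216 = 5/864; with total 5/54.
The posterior is then P(r = 2 | data) = 2/5, P(r = 3 | data) = 27/80, P(r = 4 | data) = 1/5, P(r = 5 | data) = 1/16.
So P(yellow next | data) = Σ P(yellow next | H) P(H | data) = (2/3)(2/5) + (1/2)(27/80) + (1/3)(1/5) + (1/6)(1/16) = 41/80.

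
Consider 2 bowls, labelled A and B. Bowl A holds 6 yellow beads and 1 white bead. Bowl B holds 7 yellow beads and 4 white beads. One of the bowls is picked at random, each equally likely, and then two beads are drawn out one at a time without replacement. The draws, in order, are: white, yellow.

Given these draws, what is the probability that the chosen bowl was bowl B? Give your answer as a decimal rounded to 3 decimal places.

For each hypothesis, P(data | H) works out to: P(data | bowl A) = (1/7)(6/6) = 1/7; P(data | bowl B) = (4/11)(7/10) = 14/55.
The prior-weighted likelihoods are 1/2 · 1/7 = 1/14, 1/2 · 14/55 = 7/55; summing to 153/770.
So P(bowl B | data) = (7/55) / (153/770) = 98/153.

0.641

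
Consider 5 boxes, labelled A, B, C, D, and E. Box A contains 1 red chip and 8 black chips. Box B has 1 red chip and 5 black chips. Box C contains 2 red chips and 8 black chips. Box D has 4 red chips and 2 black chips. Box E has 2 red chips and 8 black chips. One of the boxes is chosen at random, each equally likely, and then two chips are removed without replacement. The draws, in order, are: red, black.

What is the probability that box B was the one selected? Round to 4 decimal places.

Compute the likelihood of the observed sequence for each case: P(data | box A) = (1/9)(8/8) = 1/9; P(data | box B) = (1/6)(5/5) = 1/6; P(data | box C) = (2/10)(8/9) = 8/45; P(data | box D) = (4/6)(2/5) = 4/15; P(data | box E) = (2/10)(8/9) = 8/45.
Weighting by the prior gives 1/5 · 1/9 = 1/45, 1/5 · 1/6 = 1/30, 1/5 · 8/45 = 8/225, 1/5 · 4/15 = 4/75, 1/5 · 8/45 = 8/225; summing to 9/50.
Therefore the posterior P(box B | data) = (1/30) / (9/50) = 5/27.

0.1852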